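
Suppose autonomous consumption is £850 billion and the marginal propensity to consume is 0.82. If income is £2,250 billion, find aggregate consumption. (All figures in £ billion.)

C = 850 + 0.82(2250) = 850 + 1845 = 2695

C = 2695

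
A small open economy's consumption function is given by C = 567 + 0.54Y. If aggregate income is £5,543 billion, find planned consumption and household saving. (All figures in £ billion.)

C = 3560.22; S = 1982.78

C = 567 + 0.54(5543) = 567 + 2993.22 = 3560.22
S = Y − C = 5543 − 3560.22 = 1982.78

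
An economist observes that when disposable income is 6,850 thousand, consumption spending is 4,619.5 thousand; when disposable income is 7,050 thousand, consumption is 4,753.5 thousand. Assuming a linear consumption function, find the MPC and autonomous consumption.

MPC = 0.67; a = 30

MPC = ΔC/ΔY = (4753.5 − 4619.5)/(7050 − 6850) = 134/200 = 0.67
a = C − MPC·Y = 4619.5 − 0.67(6850) = 4619.5 − 4589.5 = 30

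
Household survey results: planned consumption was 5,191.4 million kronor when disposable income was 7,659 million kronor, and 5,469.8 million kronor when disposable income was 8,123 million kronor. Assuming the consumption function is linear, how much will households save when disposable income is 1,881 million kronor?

MPC = (5469.8 − 5191.4)/(8123 − 7659) = 278.4/464 = 0.6
a = 5191.4 − 0.6(7659) = 5191.4 − 4595.4 = 596
C = 596 + 0.6(1881) = 1724.6
S = 1881 − 1724.6 = 156.4

S = 156.4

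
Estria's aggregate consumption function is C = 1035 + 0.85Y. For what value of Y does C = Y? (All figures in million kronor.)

Y = 6900

At break-even, C = Y: 1035 + 0.85Y = Y
0.15Y = 1035, so Y = 1035/0.15 = 6900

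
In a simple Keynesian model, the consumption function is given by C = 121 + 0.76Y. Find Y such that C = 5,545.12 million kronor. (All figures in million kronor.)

Y = 7137

121 + 0.76Y = 5545.12
0.76Y = 5424.12, so Y = 5424.12/0.76 = 7137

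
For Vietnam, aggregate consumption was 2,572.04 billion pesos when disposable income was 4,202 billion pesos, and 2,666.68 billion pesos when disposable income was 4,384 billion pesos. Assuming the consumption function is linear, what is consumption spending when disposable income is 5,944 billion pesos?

MPC = (2666.68 − 2572.04)/(4384 − 4202) = 94.64/182 = 0.52
a = 2572.04 − 0.52(4202) = 2572.04 − 2185.04 = 387
C = 387 + 0.52(5944) = 387 + 3090.88 = 3477.88

C = 3477.88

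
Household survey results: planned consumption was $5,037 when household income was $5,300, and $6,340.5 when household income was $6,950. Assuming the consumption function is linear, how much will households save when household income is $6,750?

S = 567.5

MPC = (6340.5 − 5037)/(6950 − 5300) = 1303.5/1650 = 0.79
a = 5037 − 0.79(5300) = 5037 − 4187 = 850
C = 850 + 0.79(6750) = 6182.5
S = 6750 − 6182.5 = 567.5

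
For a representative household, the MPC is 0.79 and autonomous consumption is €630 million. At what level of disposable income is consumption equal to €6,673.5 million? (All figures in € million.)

630 + 0.79Y = 6673.5
0.79Y = 6043.5, so Y = 6043.5/0.79 = 7650

Y = 7650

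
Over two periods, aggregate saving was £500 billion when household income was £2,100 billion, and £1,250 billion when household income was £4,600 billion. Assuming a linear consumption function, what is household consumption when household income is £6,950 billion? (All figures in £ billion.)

MPS = ΔS/ΔY = (1250 − 500)/(4600 − 2100) = 750/2500 = 0.3
MPC = 1 − MPS = 0.7
Autonomous saving = 500 − 0.3(2100) = -130, so a = 130
C = 130 + 0.7(6950) = 130 + 4865 = 4995

C = 4995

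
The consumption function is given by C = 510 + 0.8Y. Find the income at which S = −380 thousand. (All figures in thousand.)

S = Y − C = -510 + 0.2Y
-510 + 0.2Y = -380, so 0.2Y = 130 and Y = 650

Y = 650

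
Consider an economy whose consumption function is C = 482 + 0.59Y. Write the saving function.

S = -482 + 0.41Y

S = Y − C = Y − (482 + 0.59Y) = -482 + (1 − 0.59)Y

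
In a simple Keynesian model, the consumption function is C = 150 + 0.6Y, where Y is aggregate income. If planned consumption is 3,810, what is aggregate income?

150 + 0.6Y = 3810
0.6Y = 3660, so Y = 3660/0.6 = 6100

Y = 6100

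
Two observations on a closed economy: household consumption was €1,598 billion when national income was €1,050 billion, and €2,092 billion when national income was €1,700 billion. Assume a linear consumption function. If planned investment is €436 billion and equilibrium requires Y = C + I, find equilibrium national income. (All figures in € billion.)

MPC = (2092 − 1598)/(1700 − 1050) = 494/650 = 0.76
a = 1598 − 0.76(1050) = 800
Equilibrium: Y = 800 + 0.76Y + 436
0.24Y = 1236, so Y = 1236/0.24 = 5150

Y = 5150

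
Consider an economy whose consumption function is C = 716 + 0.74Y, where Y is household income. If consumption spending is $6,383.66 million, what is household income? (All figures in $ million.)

Y = 7659

716 + 0.74Y = 6383.66
0.74Y = 5667.66, so Y = 5667.66/0.74 = 7659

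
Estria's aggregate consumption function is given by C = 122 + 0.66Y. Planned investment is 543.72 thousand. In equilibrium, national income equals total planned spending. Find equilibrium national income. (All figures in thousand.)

Y = 1958

Y = C + I = 122 + 0.66Y + 543.72
Y − 0.66Y = 665.72
0.34Y = 665.72, so Y = 665.72/0.34 = 1958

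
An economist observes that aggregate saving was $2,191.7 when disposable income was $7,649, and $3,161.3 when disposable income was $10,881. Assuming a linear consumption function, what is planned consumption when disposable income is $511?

C = 460.7

MPS = ΔS/ΔY = (3161.3 − 2191.7)/(10881 − 7649) = 969.6/3232 = 0.3
MPC = 1 − MPS = 0.7
Autonomous saving = 2191.7 − 0.3(7649) = -103, so a = 103
C = 103 + 0.7(511) = 103 + 357.7 = 460.7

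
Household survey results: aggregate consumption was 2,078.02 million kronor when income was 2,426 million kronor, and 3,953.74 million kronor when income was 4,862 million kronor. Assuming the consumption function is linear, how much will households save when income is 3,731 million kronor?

MPC = (3953.74 − 2078.02)/(4862 − 2426) = 1875.72/2436 = 0.77
a = 2078.02 − 0.77(2426) = 2078.02 − 1868.02 = 210
C = 210 + 0.77(3731) = 3082.87
S = 3731 − 3082.87 = 648.13

S = 648.13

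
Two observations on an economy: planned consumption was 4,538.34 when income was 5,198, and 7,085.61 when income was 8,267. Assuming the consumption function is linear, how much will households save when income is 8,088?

MPC = (7085.61 − 4538.34)/(8267 − 5198) = 2547.27/3069 = 0.83
a = 4538.34 − 0.83(5198) = 4538.34 − 4314.34 = 224
C = 224 + 0.83(8088) = 6937.04
S = 8088 − 6937.04 = 1150.96

S = 1150.96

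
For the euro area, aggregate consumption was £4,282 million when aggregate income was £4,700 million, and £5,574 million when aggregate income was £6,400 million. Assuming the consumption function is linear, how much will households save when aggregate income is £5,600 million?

S = 634

MPC = (5574 − 4282)/(6400 − 4700) = 1292/1700 = 0.76
a = 4282 − 0.76(4700) = 4282 − 3572 = 710
C = 710 + 0.76(5600) = 4966
S = 5600 − 4966 = 634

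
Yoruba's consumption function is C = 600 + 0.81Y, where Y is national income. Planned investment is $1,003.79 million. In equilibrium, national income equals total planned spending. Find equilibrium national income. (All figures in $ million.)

Y = 8441

Y = C + I = 600 + 0.81Y + 1003.79
Y − 0.81Y = 1603.79
0.19Y = 1603.79, so Y = 1603.79/0.19 = 8441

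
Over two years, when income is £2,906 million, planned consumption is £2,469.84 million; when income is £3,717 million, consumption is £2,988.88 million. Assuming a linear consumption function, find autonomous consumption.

MPC = ΔC/ΔY = (2988.88 − 2469.84)/(3717 − 2906) = 519.04/811 = 0.64
a = C − MPC·Y = 2469.84 − 0.64(2906) = 2469.84 − 1859.84 = 610

a = 610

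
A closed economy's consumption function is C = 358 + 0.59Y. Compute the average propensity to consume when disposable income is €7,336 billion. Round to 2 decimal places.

C = 358 + 0.59(7336) = 4686.24
APC = C/Y = 4686.24/7336 = 0.64

APC = 0.64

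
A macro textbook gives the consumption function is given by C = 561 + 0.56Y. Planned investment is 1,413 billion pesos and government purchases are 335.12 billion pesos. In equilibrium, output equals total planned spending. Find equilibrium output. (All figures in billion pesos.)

Y = 5248

Y = C + I + G = 561 + 0.56Y + 1413 + 335.12
Y − 0.56Y = 2309.12
0.44Y = 2309.12, so Y = 2309.12/0.44 = 5248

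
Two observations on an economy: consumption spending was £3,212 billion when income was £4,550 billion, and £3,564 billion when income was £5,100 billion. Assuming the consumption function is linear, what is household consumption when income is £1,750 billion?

C = 1420

MPC = (3564 − 3212)/(5100 − 4550) = 352/550 = 0.64
a = 3212 − 0.64(4550) = 3212 − 2912 = 300
C = 300 + 0.64(1750) = 300 + 1120 = 1420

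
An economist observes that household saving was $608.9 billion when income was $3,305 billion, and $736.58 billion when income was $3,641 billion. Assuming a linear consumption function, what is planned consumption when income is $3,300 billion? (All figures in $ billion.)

C = 2693

MPS = ΔS/ΔY = (736.58 − 608.9)/(3641 − 3305) = 127.68/336 = 0.38
MPC = 1 − MPS = 0.62
Autonomous saving = 608.9 − 0.38(3305) = -647, so a = 647
C = 647 + 0.62(3300) = 647 + 2046 = 2693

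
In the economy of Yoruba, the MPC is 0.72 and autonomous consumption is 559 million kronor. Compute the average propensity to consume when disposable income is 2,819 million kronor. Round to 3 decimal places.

C = 559 + 0.72(2819) = 2588.68
APC = C/Y = 2588.68/2819 = 0.918

APC = 0.918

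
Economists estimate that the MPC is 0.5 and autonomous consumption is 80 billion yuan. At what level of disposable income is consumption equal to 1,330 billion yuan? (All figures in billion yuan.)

80 + 0.5Y = 1330
0.5Y = 1250, so Y = 1250/0.5 = 2500

Y = 2500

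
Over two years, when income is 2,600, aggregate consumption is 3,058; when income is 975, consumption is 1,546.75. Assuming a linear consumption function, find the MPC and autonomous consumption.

MPC = ΔC/ΔY = (3058 − 1546.75)/(2600 − 975) = 1511.25/1625 = 0.93
a = C − MPC·Y = 1546.75 − 0.93(975) = 1546.75 − 906.75 = 640

MPC = 0.93; a = 640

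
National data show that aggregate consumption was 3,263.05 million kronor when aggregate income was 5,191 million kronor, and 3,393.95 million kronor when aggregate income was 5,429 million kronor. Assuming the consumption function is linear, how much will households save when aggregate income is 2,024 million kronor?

S = 502.8

MPC = (3393.95 − 3263.05)/(5429 − 5191) = 130.9/238 = 0.55
a = 3263.05 − 0.55(5191) = 3263.05 − 2855.05 = 408
C = 408 + 0.55(2024) = 1521.2
S = 2024 − 1521.2 = 502.8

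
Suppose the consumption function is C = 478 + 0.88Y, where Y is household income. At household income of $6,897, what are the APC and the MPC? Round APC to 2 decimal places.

APC = 0.95; MPC = 0.88

MPC = 0.88 (the slope of the consumption function)
C = 478 + 0.88(6897) = 6547.36, so APC = 6547.36/6897 = 0.95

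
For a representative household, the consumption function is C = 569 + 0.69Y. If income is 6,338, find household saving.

S = 1395.78

C = 569 + 0.69(6338) = 569 + 4373.22 = 4942.22
S = Y − C = 6338 − 4942.22 = 1395.78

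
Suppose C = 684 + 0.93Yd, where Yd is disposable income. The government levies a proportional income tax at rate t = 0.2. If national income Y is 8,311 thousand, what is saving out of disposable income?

S = -218.584

Yd = (1 − 0.2)(8311) = 0.8(8311) = 6648.8
C = 684 + 0.93(6648.8) = 684 + 6183.384 = 6867.384
S = Yd − C = 6648.8 − 6867.384 = -218.584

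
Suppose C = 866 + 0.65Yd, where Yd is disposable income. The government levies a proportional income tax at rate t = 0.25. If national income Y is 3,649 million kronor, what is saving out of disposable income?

Yd = (1 − 0.25)(3649) = 0.75(3649) = 2736.75
C = 866 + 0.65(2736.75) = 866 + 1778.8875 = 2644.8875
S = Yd − C = 2736.75 − 2644.8875 = 91.8625

S = 91.8625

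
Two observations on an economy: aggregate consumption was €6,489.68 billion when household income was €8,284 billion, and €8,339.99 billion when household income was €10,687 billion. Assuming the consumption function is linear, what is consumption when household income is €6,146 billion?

MPC = (8339.99 − 6489.68)/(10687 − 8284) = 1850.31/2403 = 0.77
a = 6489.68 − 0.77(8284) = 6489.68 − 6378.68 = 111
C = 111 + 0.77(6146) = 111 + 4732.42 = 4843.42

C = 4843.42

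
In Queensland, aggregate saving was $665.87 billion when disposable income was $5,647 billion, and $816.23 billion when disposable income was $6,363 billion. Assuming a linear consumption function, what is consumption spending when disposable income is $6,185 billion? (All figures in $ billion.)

C = 5406.15

MPS = ΔS/ΔY = (816.23 − 665.87)/(6363 − 5647) = 150.36/716 = 0.21
MPC = 1 − MPS = 0.79
Autonomous saving = 665.87 − 0.21(5647) = -520, so a = 520
C = 520 + 0.79(6185) = 520 + 4886.15 = 5406.15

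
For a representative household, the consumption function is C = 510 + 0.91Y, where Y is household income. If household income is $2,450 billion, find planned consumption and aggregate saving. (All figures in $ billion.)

C = 510 + 0.91(2450) = 510 + 2229.5 = 2739.5
S = Y − C = 2450 − 2739.5 = -289.5

C = 2739.5; S = -289.5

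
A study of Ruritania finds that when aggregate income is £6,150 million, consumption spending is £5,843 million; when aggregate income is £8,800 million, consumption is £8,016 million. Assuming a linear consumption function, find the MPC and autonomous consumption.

MPC = 0.82; a = 800

MPC = ΔC/ΔY = (8016 − 5843)/(8800 − 6150) = 2173/2650 = 0.82
a = C − MPC·Y = 5843 − 0.82(6150) = 5843 − 5043 = 800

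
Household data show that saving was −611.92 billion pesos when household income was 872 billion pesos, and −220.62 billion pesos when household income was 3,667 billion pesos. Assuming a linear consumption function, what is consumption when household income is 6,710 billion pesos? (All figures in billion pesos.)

C = 6504.6

MPS = ΔS/ΔY = (-220.62 − (-611.92))/(3667 − 872) = 391.3/2795 = 0.14
MPC = 1 − MPS = 0.86
Autonomous saving = -611.92 − 0.14(872) = -734, so a = 734
C = 734 + 0.86(6710) = 734 + 5770.6 = 6504.6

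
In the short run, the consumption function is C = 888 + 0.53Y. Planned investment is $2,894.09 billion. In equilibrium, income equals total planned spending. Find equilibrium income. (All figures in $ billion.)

Y = 8047

Y = C + I = 888 + 0.53Y + 2894.09
Y − 0.53Y = 3782.09
0.47Y = 3782.09, so Y = 3782.09/0.47 = 8047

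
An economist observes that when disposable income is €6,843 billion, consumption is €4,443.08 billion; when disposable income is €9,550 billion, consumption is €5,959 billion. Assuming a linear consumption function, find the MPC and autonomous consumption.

MPC = ΔC/ΔY = (5959 − 4443.08)/(9550 − 6843) = 1515.92/2707 = 0.56
a = C − MPC·Y = 4443.08 − 0.56(6843) = 4443.08 − 3832.08 = 611

MPC = 0.56; a = 611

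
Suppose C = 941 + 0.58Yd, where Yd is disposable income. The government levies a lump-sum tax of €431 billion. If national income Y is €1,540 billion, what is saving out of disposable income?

Yd = Y − T = 1540 − 431 = 1109
C = 941 + 0.58(1109) = 941 + 643.22 = 1584.22
S = Yd − C = 1109 − 1584.22 = -475.22

S = -475.22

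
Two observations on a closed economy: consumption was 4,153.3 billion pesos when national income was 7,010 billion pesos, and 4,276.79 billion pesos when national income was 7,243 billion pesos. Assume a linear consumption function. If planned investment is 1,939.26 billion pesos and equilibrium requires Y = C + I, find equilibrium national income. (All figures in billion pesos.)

Y = 5058

MPC = (4276.79 − 4153.3)/(7243 − 7010) = 123.49/233 = 0.53
a = 4153.3 − 0.53(7010) = 438
Equilibrium: Y = 438 + 0.53Y + 1939.26
0.47Y = 2377.26, so Y = 2377.26/0.47 = 5058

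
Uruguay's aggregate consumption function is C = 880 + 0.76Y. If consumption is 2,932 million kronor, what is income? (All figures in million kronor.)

880 + 0.76Y = 2932
0.76Y = 2052, so Y = 2052/0.76 = 2700

Y = 2700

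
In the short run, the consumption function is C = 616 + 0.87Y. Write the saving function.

S = Y − C = Y − (616 + 0.87Y) = -616 + (1 − 0.87)Y

S = -616 + 0.13Y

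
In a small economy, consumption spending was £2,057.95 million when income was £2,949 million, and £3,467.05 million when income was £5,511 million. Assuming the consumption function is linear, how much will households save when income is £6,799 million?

S = 2623.55

MPC = (3467.05 − 2057.95)/(5511 − 2949) = 1409.1/2562 = 0.55
a = 2057.95 − 0.55(2949) = 2057.95 − 1621.95 = 436
C = 436 + 0.55(6799) = 4175.45
S = 6799 − 4175.45 = 2623.55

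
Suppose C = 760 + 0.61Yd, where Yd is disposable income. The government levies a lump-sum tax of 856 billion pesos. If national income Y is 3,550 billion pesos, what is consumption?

C = 2403.34

Yd = Y − T = 3550 − 856 = 2694
C = 760 + 0.61(2694) = 760 + 1643.34 = 2403.34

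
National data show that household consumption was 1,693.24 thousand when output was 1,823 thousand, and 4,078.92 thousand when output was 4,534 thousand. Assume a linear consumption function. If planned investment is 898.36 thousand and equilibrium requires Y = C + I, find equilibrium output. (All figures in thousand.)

Y = 8228

MPC = (4078.92 − 1693.24)/(4534 − 1823) = 2385.68/2711 = 0.88
a = 1693.24 − 0.88(1823) = 89
Equilibrium: Y = 89 + 0.88Y + 898.36
0.12Y = 987.36, so Y = 987.36/0.12 = 8228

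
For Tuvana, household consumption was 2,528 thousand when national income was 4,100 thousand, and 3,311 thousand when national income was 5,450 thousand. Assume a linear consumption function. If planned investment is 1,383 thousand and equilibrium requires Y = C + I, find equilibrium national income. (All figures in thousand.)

MPC = (3311 − 2528)/(5450 − 4100) = 783/1350 = 0.58
a = 2528 − 0.58(4100) = 150
Equilibrium: Y = 150 + 0.58Y + 1383
0.42Y = 1533, so Y = 1533/0.42 = 3650

Y = 3650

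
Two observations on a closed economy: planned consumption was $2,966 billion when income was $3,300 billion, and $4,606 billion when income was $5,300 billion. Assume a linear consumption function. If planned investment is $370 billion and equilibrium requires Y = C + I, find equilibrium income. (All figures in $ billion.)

MPC = (4606 − 2966)/(5300 − 3300) = 1640/2000 = 0.82
a = 2966 − 0.82(3300) = 260
Equilibrium: Y = 260 + 0.82Y + 370
0.18Y = 630, so Y = 630/0.18 = 3500

Y = 3500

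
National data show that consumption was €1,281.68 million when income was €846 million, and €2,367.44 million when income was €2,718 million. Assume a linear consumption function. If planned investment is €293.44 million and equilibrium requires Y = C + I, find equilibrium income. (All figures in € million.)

MPC = (2367.44 − 1281.68)/(2718 − 846) = 1085.76/1872 = 0.58
a = 1281.68 − 0.58(846) = 791
Equilibrium: Y = 791 + 0.58Y + 293.44
0.42Y = 1084.44, so Y = 1084.44/0.42 = 2582

Y = 2582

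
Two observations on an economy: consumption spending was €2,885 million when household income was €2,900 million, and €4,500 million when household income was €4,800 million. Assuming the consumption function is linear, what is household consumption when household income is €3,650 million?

C = 3522.5

MPC = (4500 − 2885)/(4800 − 2900) = 1615/1900 = 0.85
a = 2885 − 0.85(2900) = 2885 − 2465 = 420
C = 420 + 0.85(3650) = 420 + 3102.5 = 3522.5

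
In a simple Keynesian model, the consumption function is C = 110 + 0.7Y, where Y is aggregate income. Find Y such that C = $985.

Y = 1250

110 + 0.7Y = 985
0.7Y = 875, so Y = 875/0.7 = 1250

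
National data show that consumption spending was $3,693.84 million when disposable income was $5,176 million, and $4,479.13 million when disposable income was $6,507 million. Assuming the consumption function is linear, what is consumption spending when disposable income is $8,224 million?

C = 5492.16

MPC = (4479.13 − 3693.84)/(6507 − 5176) = 785.29/1331 = 0.59
a = 3693.84 − 0.59(5176) = 3693.84 − 3053.84 = 640
C = 640 + 0.59(8224) = 640 + 4852.16 = 5492.16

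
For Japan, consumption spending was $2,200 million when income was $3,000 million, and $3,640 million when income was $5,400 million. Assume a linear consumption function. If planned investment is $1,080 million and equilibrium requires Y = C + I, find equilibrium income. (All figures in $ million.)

Y = 3700

MPC = (3640 − 2200)/(5400 − 3000) = 1440/2400 = 0.6
a = 2200 − 0.6(3000) = 400
Equilibrium: Y = 400 + 0.6Y + 1080
0.4Y = 1480, so Y = 1480/0.4 = 3700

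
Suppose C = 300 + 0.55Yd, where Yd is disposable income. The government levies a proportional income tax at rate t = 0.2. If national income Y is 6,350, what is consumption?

Yd = (1 − 0.2)(6350) = 0.8(6350) = 5080
C = 300 + 0.55(5080) = 300 + 2794 = 3094

C = 3094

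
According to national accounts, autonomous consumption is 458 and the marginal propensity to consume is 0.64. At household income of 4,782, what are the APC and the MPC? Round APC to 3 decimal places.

MPC = 0.64 (the slope of the consumption function)
C = 458 + 0.64(4782) = 3518.48, so APC = 3518.48/4782 = 0.736

APC = 0.736; MPC = 0.64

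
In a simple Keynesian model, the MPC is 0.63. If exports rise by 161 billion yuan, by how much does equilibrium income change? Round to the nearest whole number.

The multiplier is 1/(1 − MPC) = 1/0.37.
ΔY = 161/0.37 = 435.14 ≈ 435

ΔY ≈ 435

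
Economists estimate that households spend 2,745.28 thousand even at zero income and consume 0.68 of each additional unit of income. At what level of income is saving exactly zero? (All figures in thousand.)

Y = 8579

At break-even, C = Y: 2745.28 + 0.68Y = Y
0.32Y = 2745.28, so Y = 2745.28/0.32 = 8579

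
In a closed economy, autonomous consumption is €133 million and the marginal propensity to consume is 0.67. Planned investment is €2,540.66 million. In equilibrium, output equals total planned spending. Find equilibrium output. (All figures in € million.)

Y = 8102

Y = C + I = 133 + 0.67Y + 2540.66
Y − 0.67Y = 2673.66
0.33Y = 2673.66, so Y = 2673.66/0.33 = 8102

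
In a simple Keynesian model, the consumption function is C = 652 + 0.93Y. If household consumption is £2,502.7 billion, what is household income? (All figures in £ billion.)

Y = 1990

652 + 0.93Y = 2502.7
0.93Y = 1850.7, so Y = 1850.7/0.93 = 1990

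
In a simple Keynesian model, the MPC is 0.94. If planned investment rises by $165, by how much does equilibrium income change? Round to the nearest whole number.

ΔY ≈ 2750

The multiplier is 1/(1 − MPC) = 1/0.06.
ΔY = 165/0.06 = 2750.00 ≈ 2750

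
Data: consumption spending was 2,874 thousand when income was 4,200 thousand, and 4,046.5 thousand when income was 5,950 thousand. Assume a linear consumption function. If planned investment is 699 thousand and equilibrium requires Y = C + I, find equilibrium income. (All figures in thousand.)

Y = 2300

MPC = (4046.5 − 2874)/(5950 − 4200) = 1172.5/1750 = 0.67
a = 2874 − 0.67(4200) = 60
Equilibrium: Y = 60 + 0.67Y + 699
0.33Y = 759, so Y = 759/0.33 = 2300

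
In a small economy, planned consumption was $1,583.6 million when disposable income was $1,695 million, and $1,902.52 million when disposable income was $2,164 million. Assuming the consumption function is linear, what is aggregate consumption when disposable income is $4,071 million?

MPC = (1902.52 − 1583.6)/(2164 − 1695) = 318.92/469 = 0.68
a = 1583.6 − 0.68(1695) = 1583.6 − 1152.6 = 431
C = 431 + 0.68(4071) = 431 + 2768.28 = 3199.28

C = 3199.28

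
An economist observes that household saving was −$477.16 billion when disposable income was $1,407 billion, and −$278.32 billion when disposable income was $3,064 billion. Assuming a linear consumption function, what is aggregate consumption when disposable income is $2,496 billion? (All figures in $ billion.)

C = 2842.48

MPS = ΔS/ΔY = (-278.32 − (-477.16))/(3064 − 1407) = 198.84/1657 = 0.12
MPC = 1 − MPS = 0.88
Autonomous saving = -477.16 − 0.12(1407) = -646, so a = 646
C = 646 + 0.88(2496) = 646 + 2196.48 = 2842.48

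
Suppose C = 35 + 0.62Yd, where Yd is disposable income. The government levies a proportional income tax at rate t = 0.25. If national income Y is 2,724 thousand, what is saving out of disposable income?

S = 741.34

Yd = (1 − 0.25)(2724) = 0.75(2724) = 2043
C = 35 + 0.62(2043) = 35 + 1266.66 = 1301.66
S = Yd − C = 2043 − 1301.66 = 741.34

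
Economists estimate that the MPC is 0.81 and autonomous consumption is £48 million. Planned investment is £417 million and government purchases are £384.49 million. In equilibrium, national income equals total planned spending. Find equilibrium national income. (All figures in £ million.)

Y = 4471

Y = C + I + G = 48 + 0.81Y + 417 + 384.49
Y − 0.81Y = 849.49
0.19Y = 849.49, so Y = 849.49/0.19 = 4471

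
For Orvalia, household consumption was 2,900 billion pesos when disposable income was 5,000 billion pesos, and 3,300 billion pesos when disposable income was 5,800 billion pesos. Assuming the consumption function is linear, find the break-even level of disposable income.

MPC = (3300 − 2900)/(5800 − 5000) = 400/800 = 0.5
a = 2900 − 0.5(5000) = 2900 − 2500 = 400
Break-even: Y = a/(1−MPC) = 400/0.5 = 800

Y = 800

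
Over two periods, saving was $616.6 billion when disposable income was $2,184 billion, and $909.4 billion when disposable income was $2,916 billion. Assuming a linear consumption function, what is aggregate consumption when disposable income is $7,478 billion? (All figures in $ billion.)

C = 4743.8

MPS = ΔS/ΔY = (909.4 − 616.6)/(2916 − 2184) = 292.8/732 = 0.4
MPC = 1 − MPS = 0.6
Autonomous saving = 616.6 − 0.4(2184) = -257, so a = 257
C = 257 + 0.6(7478) = 257 + 4486.8 = 4743.8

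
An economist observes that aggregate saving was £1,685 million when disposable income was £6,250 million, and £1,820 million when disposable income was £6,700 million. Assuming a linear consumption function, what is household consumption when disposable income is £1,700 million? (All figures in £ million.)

C = 1380

MPS = ΔS/ΔY = (1820 − 1685)/(6700 − 6250) = 135/450 = 0.3
MPC = 1 − MPS = 0.7
Autonomous saving = 1685 − 0.3(6250) = -190, so a = 190
C = 190 + 0.7(1700) = 190 + 1190 = 1380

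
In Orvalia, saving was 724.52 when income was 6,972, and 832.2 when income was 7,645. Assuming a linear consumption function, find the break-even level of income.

MPS = ΔS/ΔY = (832.2 − 724.52)/(7645 − 6972) = 107.68/673 = 0.16
MPC = 1 − MPS = 0.84
From S(6972) = 724.52: −a + 0.16(6972) = 724.52, so a = 1115.52 − 724.52 = 391
Break-even (S = 0): Y = a/MPS = 391/0.16 = 2443.75

Y = 2443.75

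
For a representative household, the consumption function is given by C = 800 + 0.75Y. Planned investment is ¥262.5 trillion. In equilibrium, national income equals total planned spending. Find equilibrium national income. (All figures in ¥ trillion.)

Y = C + I = 800 + 0.75Y + 262.5
Y − 0.75Y = 1062.5
0.25Y = 1062.5, so Y = 1062.5/0.25 = 4250

Y = 4250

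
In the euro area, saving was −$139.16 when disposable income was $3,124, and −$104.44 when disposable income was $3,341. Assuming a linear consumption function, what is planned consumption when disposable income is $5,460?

C = 5225.4

MPS = ΔS/ΔY = (-104.44 − (-139.16))/(3341 − 3124) = 34.72/217 = 0.16
MPC = 1 − MPS = 0.84
Autonomous saving = -139.16 − 0.16(3124) = -639, so a = 639
C = 639 + 0.84(5460) = 639 + 4586.4 = 5225.4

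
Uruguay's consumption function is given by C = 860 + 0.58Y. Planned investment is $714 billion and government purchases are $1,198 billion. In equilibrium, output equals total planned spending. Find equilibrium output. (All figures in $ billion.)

Y = C + I + G = 860 + 0.58Y + 714 + 1198
Y − 0.58Y = 2772
0.42Y = 2772, so Y = 2772/0.42 = 6600

Y = 6600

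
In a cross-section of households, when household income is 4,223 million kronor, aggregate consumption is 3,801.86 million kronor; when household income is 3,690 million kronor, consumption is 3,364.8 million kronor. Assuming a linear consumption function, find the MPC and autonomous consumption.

MPC = ΔC/ΔY = (3801.86 − 3364.8)/(4223 − 3690) = 437.06/533 = 0.82
a = C − MPC·Y = 3364.8 − 0.82(3690) = 3364.8 − 3025.8 = 339

MPC = 0.82; a = 339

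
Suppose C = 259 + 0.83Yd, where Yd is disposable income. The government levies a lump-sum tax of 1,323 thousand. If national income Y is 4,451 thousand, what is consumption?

Yd = Y − T = 4451 − 1323 = 3128
C = 259 + 0.83(3128) = 259 + 2596.24 = 2855.24

C = 2855.24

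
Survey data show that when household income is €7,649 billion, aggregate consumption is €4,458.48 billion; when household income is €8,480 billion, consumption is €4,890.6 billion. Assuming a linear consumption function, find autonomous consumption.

a = 481

MPC = ΔC/ΔY = (4890.6 − 4458.48)/(8480 − 7649) = 432.12/831 = 0.52
a = C − MPC·Y = 4458.48 − 0.52(7649) = 4458.48 − 3977.48 = 481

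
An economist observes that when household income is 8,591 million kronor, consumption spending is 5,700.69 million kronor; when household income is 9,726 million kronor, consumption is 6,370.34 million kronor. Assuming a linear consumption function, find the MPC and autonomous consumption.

MPC = ΔC/ΔY = (6370.34 − 5700.69)/(9726 − 8591) = 669.65/1135 = 0.59
a = C − MPC·Y = 5700.69 − 0.59(8591) = 5700.69 − 5068.69 = 632

MPC = 0.59; a = 632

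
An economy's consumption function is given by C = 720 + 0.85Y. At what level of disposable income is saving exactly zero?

Y = 4800

At break-even, C = Y: 720 + 0.85Y = Y
0.15Y = 720, so Y = 720/0.15 = 4800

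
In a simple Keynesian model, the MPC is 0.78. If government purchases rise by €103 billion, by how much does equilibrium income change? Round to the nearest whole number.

The multiplier is 1/(1 − MPC) = 1/0.22.
ΔY = 103/0.22 = 468.18 ≈ 468

ΔY ≈ 468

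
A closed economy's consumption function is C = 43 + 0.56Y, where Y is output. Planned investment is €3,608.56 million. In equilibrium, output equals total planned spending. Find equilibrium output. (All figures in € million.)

Y = C + I = 43 + 0.56Y + 3608.56
Y − 0.56Y = 3651.56
0.44Y = 3651.56, so Y = 3651.56/0.44 = 8299

Y = 8299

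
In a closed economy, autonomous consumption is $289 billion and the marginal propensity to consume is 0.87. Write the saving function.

S = Y − C = Y − (289 + 0.87Y) = -289 + (1 − 0.87)Y

S = -289 + 0.13Y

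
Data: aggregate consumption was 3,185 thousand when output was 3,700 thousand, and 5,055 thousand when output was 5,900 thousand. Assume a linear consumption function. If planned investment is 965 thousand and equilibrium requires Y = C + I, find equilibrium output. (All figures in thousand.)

MPC = (5055 − 3185)/(5900 − 3700) = 1870/2200 = 0.85
a = 3185 − 0.85(3700) = 40
Equilibrium: Y = 40 + 0.85Y + 965
0.15Y = 1005, so Y = 1005/0.15 = 6700

Y = 6700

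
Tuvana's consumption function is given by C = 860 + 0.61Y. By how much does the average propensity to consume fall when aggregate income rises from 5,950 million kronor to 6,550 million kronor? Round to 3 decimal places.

ΔAPC = 0.013

At Y = 5950: C = 860 + 0.61(5950) = 4489.5, APC = 4489.5/5950 = 0.7545
At Y = 6550: C = 4855.5, APC = 4855.5/6550 = 0.7413
Fall in APC = 0.7545 − 0.7413 = 0.0132 ≈ 0.013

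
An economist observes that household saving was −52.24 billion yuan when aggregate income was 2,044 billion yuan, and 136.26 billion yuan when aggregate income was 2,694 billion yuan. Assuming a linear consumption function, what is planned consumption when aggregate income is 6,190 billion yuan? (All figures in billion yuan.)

C = 5039.9

MPS = ΔS/ΔY = (136.26 − (-52.24))/(2694 − 2044) = 188.5/650 = 0.29
MPC = 1 − MPS = 0.71
Autonomous saving = -52.24 − 0.29(2044) = -645, so a = 645
C = 645 + 0.71(6190) = 645 + 4394.9 = 5039.9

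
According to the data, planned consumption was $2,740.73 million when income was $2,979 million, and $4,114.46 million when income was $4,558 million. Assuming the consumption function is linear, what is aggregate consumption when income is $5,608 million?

C = 5027.96

MPC = (4114.46 − 2740.73)/(4558 − 2979) = 1373.73/1579 = 0.87
a = 2740.73 − 0.87(2979) = 2740.73 − 2591.73 = 149
C = 149 + 0.87(5608) = 149 + 4878.96 = 5027.96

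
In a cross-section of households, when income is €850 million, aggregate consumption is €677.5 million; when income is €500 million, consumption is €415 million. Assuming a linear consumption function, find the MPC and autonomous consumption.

MPC = ΔC/ΔY = (677.5 − 415)/(850 − 500) = 262.5/350 = 0.75
a = C − MPC·Y = 415 − 0.75(500) = 415 − 375 = 40

MPC = 0.75; a = 40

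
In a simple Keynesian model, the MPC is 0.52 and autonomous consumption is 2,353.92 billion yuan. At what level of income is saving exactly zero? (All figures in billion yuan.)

Y = 4904

At break-even, C = Y: 2353.92 + 0.52Y = Y
0.48Y = 2353.92, so Y = 2353.92/0.48 = 4904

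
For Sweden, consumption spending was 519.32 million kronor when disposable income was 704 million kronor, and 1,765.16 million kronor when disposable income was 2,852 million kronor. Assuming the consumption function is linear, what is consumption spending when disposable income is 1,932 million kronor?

C = 1231.56

MPC = (1765.16 − 519.32)/(2852 − 704) = 1245.84/2148 = 0.58
a = 519.32 − 0.58(704) = 519.32 − 408.32 = 111
C = 111 + 0.58(1932) = 111 + 1120.56 = 1231.56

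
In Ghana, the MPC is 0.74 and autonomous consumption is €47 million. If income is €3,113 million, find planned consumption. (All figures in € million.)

C = 47 + 0.74(3113) = 47 + 2303.62 = 2350.62

C = 2350.62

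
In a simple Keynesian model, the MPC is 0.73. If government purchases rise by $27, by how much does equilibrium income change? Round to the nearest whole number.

ΔY ≈ 100

The multiplier is 1/(1 − MPC) = 1/0.27.
ΔY = 27/0.27 = 100.00 ≈ 100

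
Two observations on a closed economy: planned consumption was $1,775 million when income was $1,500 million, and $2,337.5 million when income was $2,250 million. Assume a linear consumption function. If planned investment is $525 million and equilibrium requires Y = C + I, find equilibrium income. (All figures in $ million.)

MPC = (2337.5 − 1775)/(2250 − 1500) = 562.5/750 = 0.75
a = 1775 − 0.75(1500) = 650
Equilibrium: Y = 650 + 0.75Y + 525
0.25Y = 1175, so Y = 1175/0.25 = 4700

Y = 4700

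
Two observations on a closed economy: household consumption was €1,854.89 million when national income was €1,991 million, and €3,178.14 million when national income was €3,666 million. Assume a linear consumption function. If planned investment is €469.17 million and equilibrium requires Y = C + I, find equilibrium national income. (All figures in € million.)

MPC = (3178.14 − 1854.89)/(3666 − 1991) = 1323.25/1675 = 0.79
a = 1854.89 − 0.79(1991) = 282
Equilibrium: Y = 282 + 0.79Y + 469.17
0.21Y = 751.17, so Y = 751.17/0.21 = 3577

Y = 3577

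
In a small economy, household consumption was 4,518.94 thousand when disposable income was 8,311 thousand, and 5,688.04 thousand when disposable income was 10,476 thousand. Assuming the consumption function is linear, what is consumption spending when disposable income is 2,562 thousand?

MPC = (5688.04 − 4518.94)/(10476 − 8311) = 1169.1/2165 = 0.54
a = 4518.94 − 0.54(8311) = 4518.94 − 4487.94 = 31
C = 31 + 0.54(2562) = 31 + 1383.48 = 1414.48

C = 1414.48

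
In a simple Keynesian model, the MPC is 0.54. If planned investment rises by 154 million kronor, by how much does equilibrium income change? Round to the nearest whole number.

ΔY ≈ 335

The multiplier is 1/(1 − MPC) = 1/0.46.
ΔY = 154/0.46 = 334.78 ≈ 335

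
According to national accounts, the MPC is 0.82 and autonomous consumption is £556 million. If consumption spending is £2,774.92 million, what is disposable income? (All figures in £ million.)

556 + 0.82Y = 2774.92
0.82Y = 2218.92, so Y = 2218.92/0.82 = 2706

Y = 2706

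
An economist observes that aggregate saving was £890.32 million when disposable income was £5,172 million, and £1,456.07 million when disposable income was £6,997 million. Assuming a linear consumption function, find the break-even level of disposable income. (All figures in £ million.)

MPS = ΔS/ΔY = (1456.07 − 890.32)/(6997 − 5172) = 565.75/1825 = 0.31
MPC = 1 − MPS = 0.69
From S(5172) = 890.32: −a + 0.31(5172) = 890.32, so a = 1603.32 − 890.32 = 713
Break-even (S = 0): Y = a/MPS = 713/0.31 = 2300

Y = 2300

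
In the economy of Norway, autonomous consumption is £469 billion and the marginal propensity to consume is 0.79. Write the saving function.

S = Y − C = Y − (469 + 0.79Y) = -469 + (1 − 0.79)Y

S = -469 + 0.21Y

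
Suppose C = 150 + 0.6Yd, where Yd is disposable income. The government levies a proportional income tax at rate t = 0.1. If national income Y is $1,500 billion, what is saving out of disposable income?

S = 390

Yd = (1 − 0.1)(1500) = 0.9(1500) = 1350
C = 150 + 0.6(1350) = 150 + 810 = 960
S = Yd − C = 1350 − 960 = 390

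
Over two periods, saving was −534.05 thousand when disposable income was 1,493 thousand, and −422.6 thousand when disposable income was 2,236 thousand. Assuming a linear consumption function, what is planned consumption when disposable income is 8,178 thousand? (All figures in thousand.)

MPS = ΔS/ΔY = (-422.6 − (-534.05))/(2236 − 1493) = 111.45/743 = 0.15
MPC = 1 − MPS = 0.85
Autonomous saving = -534.05 − 0.15(1493) = -758, so a = 758
C = 758 + 0.85(8178) = 758 + 6951.3 = 7709.3

C = 7709.3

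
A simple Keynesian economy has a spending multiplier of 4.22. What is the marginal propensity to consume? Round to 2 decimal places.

k = 1/(1 − MPC), so 1 − MPC = 1/k = 1/4.22 = 0.2370
MPC = 1 − 0.2370 = 0.76

MPC = 0.76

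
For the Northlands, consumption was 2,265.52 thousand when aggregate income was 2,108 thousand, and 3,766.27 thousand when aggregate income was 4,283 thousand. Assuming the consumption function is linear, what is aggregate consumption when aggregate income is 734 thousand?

C = 1317.46

MPC = (3766.27 − 2265.52)/(4283 − 2108) = 1500.75/2175 = 0.69
a = 2265.52 − 0.69(2108) = 2265.52 − 1454.52 = 811
C = 811 + 0.69(734) = 811 + 506.46 = 1317.46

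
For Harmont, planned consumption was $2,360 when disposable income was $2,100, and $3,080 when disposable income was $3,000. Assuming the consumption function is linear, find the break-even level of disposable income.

MPC = (3080 − 2360)/(3000 − 2100) = 720/900 = 0.8
a = 2360 − 0.8(2100) = 2360 − 1680 = 680
Break-even: Y = a/(1−MPC) = 680/0.2 = 3400

Y = 3400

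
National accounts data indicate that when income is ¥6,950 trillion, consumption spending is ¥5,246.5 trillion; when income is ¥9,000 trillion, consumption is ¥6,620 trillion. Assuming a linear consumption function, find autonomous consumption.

MPC = ΔC/ΔY = (6620 − 5246.5)/(9000 − 6950) = 1373.5/2050 = 0.67
a = C − MPC·Y = 5246.5 − 0.67(6950) = 5246.5 − 4656.5 = 590

a = 590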